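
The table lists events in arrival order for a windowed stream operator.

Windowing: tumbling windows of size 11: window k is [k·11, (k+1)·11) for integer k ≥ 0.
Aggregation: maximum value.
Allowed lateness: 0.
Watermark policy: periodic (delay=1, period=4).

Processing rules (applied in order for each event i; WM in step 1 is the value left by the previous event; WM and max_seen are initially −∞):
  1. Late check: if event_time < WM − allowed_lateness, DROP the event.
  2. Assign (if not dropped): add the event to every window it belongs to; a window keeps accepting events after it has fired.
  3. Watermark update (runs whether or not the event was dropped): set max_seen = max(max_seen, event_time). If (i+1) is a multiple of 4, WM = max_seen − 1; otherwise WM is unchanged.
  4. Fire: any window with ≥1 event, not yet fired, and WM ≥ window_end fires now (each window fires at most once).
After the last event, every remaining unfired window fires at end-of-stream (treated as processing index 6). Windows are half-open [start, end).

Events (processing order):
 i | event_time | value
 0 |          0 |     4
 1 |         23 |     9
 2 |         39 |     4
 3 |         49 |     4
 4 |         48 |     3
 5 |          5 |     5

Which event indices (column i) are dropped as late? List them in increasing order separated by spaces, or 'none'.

5

i=0 t=0 v=4: → [0,11); WM=−∞
i=1 t=23 v=9: → [22,33); WM=−∞
i=2 t=39 v=4: → [33,44); WM=−∞
i=3 t=49 v=4: → [44,55); WM=48; [0,11) fires=4 [22,33) fires=9 [33,44) fires=4
i=4 t=48 v=3: → [44,55); WM=48
i=5 t=5 v=5: DROP (t<48-0); WM=48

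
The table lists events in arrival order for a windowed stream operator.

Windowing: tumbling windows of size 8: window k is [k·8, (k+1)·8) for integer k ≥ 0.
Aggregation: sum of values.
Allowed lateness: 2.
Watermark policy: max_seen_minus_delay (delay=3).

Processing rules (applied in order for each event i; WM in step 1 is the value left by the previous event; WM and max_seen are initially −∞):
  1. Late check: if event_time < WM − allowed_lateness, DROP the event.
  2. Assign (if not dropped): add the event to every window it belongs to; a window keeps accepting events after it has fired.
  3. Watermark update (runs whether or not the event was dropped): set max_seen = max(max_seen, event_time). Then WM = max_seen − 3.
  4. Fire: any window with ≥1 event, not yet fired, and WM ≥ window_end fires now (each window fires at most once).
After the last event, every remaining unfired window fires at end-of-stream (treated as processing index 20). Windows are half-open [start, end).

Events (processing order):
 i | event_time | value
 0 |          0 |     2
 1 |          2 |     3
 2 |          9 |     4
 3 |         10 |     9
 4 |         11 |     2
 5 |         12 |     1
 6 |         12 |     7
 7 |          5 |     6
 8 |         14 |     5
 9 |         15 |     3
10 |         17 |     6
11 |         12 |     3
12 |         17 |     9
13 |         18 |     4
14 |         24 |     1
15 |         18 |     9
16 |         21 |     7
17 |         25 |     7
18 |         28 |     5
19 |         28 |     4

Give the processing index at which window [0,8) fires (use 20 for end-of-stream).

4

i=0 t=0 v=2: → [0,8); WM=-3
i=1 t=2 v=3: → [0,8); WM=-1
i=2 t=9 v=4: → [8,16); WM=6
i=3 t=10 v=9: → [8,16); WM=7
i=4 t=11 v=2: → [8,16); WM=8; [0,8) fires=5
i=5 t=12 v=1: → [8,16); WM=9
i=6 t=12 v=7: → [8,16); WM=9
i=7 t=5 v=6: DROP (t<9-2); WM=9
i=8 t=14 v=5: → [8,16); WM=11
i=9 t=15 v=3: → [8,16); WM=12
i=10 t=17 v=6: → [16,24); WM=14
i=11 t=12 v=3: → [8,16); WM=14
i=12 t=17 v=9: → [16,24); WM=14
i=13 t=18 v=4: → [16,24); WM=15
i=14 t=24 v=1: → [24,32); WM=21; [8,16) fires=34
i=15 t=18 v=9: DROP (t<21-2); WM=21
i=16 t=21 v=7: → [16,24); WM=21
i=17 t=25 v=7: → [24,32); WM=22
i=18 t=28 v=5: → [24,32); WM=25; [16,24) fires=26
i=19 t=28 v=4: → [24,32); WM=25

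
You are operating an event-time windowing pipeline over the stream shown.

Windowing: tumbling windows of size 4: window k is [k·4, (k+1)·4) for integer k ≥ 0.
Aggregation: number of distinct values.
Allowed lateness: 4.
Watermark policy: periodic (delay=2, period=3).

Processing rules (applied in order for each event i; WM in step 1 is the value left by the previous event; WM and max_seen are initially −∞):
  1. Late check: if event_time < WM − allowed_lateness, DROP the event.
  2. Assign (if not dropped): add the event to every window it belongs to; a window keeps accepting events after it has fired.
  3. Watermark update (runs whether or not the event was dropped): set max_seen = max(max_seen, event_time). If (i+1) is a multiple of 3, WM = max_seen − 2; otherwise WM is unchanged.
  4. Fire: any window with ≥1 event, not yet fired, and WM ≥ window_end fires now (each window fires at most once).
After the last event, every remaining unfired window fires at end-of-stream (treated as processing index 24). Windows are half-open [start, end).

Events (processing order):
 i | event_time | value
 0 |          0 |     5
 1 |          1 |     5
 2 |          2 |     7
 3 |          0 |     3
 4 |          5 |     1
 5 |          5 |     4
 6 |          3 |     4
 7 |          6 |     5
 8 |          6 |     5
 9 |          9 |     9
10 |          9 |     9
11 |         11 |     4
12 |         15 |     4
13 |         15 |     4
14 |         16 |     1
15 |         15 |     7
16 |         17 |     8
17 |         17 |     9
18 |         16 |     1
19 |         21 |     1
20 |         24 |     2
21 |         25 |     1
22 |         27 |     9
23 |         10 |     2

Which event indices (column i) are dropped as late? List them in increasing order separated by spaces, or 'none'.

23

i=0 t=0 v=5: → [0,4); WM=−∞
i=1 t=1 v=5: → [0,4); WM=−∞
i=2 t=2 v=7: → [0,4); WM=0
i=3 t=0 v=3: → [0,4); WM=0
i=4 t=5 v=1: → [4,8); WM=0
i=5 t=5 v=4: → [4,8); WM=3
i=6 t=3 v=4: → [0,4); WM=3
i=7 t=6 v=5: → [4,8); WM=3
i=8 t=6 v=5: → [4,8); WM=4; [0,4) fires=4
i=9 t=9 v=9: → [8,12); WM=4
i=10 t=9 v=9: → [8,12); WM=4
i=11 t=11 v=4: → [8,12); WM=9; [4,8) fires=3
i=12 t=15 v=4: → [12,16); WM=9
i=13 t=15 v=4: → [12,16); WM=9
i=14 t=16 v=1: → [16,20); WM=14; [8,12) fires=2
i=15 t=15 v=7: → [12,16); WM=14
i=16 t=17 v=8: → [16,20); WM=14
i=17 t=17 v=9: → [16,20); WM=15
i=18 t=16 v=1: → [16,20); WM=15
i=19 t=21 v=1: → [20,24); WM=15
i=20 t=24 v=2: → [24,28); WM=22; [12,16) fires=2 [16,20) fires=3
i=21 t=25 v=1: → [24,28); WM=22
i=22 t=27 v=9: → [24,28); WM=22
i=23 t=10 v=2: DROP (t<22-4); WM=25; [20,24) fires=1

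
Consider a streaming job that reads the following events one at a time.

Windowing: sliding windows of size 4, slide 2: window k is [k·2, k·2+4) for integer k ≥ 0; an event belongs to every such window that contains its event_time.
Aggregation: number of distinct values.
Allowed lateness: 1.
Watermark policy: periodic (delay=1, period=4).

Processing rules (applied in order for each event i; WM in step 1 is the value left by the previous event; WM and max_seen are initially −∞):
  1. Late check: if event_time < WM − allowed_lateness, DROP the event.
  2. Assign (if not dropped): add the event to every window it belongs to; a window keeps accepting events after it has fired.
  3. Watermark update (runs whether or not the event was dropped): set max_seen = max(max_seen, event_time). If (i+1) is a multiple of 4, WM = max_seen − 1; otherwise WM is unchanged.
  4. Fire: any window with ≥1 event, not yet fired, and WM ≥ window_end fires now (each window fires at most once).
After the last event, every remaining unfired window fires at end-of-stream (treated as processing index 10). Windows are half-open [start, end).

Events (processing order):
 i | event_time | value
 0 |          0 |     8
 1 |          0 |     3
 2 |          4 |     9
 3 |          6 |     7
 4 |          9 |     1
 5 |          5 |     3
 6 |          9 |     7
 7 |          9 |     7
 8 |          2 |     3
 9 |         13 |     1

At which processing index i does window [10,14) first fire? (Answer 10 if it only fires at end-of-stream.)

i=0 t=0 v=8: → [0,4); WM=−∞
i=1 t=0 v=3: → [0,4); WM=−∞
i=2 t=4 v=9: → [4,8),[2,6); WM=−∞
i=3 t=6 v=7: → [6,10),[4,8); WM=5; [0,4) fires=2
i=4 t=9 v=1: → [8,12),[6,10); WM=5
i=5 t=5 v=3: → [4,8),[2,6); WM=5
i=6 t=9 v=7: → [8,12),[6,10); WM=5
i=7 t=9 v=7: → [8,12),[6,10); WM=8; [2,6) fires=2 [4,8) fires=3
i=8 t=2 v=3: DROP (t<8-1); WM=8
i=9 t=13 v=1: → [12,16),[10,14); WM=8

10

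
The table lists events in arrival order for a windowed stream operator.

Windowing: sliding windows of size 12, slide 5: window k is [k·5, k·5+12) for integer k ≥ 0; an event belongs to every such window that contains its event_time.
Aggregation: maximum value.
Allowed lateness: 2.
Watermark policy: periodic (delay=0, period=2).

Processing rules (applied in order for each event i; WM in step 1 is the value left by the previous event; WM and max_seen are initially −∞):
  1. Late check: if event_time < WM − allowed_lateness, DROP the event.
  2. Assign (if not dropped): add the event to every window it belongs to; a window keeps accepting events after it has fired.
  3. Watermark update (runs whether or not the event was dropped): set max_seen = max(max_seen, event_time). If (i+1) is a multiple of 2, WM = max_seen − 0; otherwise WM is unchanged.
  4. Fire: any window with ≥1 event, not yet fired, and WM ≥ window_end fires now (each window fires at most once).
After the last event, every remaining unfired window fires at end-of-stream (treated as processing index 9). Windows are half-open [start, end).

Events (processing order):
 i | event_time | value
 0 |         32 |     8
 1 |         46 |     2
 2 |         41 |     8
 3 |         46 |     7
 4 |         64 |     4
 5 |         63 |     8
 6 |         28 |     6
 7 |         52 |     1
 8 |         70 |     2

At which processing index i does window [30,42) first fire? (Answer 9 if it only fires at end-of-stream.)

i=0 t=32 v=8: → [30,42),[25,37); WM=−∞
i=1 t=46 v=2: → [45,57),[40,52),[35,47); WM=46; [25,37) fires=8 [30,42) fires=8
i=2 t=41 v=8: DROP (t<46-2); WM=46
i=3 t=46 v=7: → [45,57),[40,52),[35,47); WM=46
i=4 t=64 v=4: → [60,72),[55,67); WM=46
i=5 t=63 v=8: → [60,72),[55,67); WM=64; [35,47) fires=7 [40,52) fires=7 [45,57) fires=7
i=6 t=28 v=6: DROP (t<64-2); WM=64
i=7 t=52 v=1: DROP (t<64-2); WM=64
i=8 t=70 v=2: → [70,82),[65,77),[60,72); WM=64

1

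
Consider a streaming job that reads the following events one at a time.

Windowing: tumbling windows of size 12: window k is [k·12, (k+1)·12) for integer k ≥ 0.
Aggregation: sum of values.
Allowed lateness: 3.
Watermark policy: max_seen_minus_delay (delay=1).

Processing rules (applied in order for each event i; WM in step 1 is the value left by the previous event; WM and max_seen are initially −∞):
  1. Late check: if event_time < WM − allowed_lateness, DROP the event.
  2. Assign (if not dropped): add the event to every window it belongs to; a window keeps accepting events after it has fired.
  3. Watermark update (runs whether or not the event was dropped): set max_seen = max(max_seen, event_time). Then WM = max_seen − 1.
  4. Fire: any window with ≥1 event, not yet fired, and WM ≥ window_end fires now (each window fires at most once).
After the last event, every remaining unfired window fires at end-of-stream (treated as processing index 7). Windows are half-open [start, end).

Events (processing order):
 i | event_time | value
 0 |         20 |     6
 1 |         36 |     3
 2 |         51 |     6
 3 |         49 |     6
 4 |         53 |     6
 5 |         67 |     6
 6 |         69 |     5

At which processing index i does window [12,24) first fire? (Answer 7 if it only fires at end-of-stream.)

i=0 t=20 v=6: → [12,24); WM=19
i=1 t=36 v=3: → [36,48); WM=35; [12,24) fires=6
i=2 t=51 v=6: → [48,60); WM=50; [36,48) fires=3
i=3 t=49 v=6: → [48,60); WM=50
i=4 t=53 v=6: → [48,60); WM=52
i=5 t=67 v=6: → [60,72); WM=66; [48,60) fires=18
i=6 t=69 v=5: → [60,72); WM=68

1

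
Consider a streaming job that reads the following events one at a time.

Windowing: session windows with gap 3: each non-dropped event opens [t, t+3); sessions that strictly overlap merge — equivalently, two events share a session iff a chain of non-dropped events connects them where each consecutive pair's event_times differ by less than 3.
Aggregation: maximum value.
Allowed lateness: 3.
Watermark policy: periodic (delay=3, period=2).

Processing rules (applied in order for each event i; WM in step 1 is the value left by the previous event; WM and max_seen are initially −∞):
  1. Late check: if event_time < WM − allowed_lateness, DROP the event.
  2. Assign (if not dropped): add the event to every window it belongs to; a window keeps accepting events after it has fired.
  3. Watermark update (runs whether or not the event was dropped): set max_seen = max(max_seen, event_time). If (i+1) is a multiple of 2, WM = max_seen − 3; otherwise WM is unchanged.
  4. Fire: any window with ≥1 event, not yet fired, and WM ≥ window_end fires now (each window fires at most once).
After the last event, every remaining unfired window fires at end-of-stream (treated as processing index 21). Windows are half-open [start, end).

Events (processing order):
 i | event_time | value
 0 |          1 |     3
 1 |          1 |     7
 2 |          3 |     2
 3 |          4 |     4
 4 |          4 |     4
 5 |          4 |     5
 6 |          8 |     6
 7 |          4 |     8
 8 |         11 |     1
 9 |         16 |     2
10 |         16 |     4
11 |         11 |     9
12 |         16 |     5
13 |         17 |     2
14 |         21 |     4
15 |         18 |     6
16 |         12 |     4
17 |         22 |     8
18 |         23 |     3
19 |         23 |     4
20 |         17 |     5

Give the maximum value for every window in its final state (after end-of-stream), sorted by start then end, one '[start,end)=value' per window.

[1,7)=8 [8,11)=6 [11,14)=9 [16,21)=6 [21,26)=8

i=0 t=1 v=3: → [1,4); WM=−∞
i=1 t=1 v=7: → [1,4); WM=-2
i=2 t=3 v=2: → [1,6); WM=-2
i=3 t=4 v=4: → [1,7); WM=1
i=4 t=4 v=4: → [1,7); WM=1
i=5 t=4 v=5: → [1,7); WM=1
i=6 t=8 v=6: → [8,11); WM=1
i=7 t=4 v=8: → [1,7); WM=5
i=8 t=11 v=1: → [11,14); WM=5
i=9 t=16 v=2: → [16,19); WM=13
i=10 t=16 v=4: → [16,19); WM=13
i=11 t=11 v=9: → [11,14); WM=13
i=12 t=16 v=5: → [16,19); WM=13
i=13 t=17 v=2: → [16,20); WM=14
i=14 t=21 v=4: → [21,24); WM=14
i=15 t=18 v=6: → [16,21); WM=18
i=16 t=12 v=4: DROP (t<18-3); WM=18
i=17 t=22 v=8: → [21,25); WM=19
i=18 t=23 v=3: → [21,26); WM=19
i=19 t=23 v=4: → [21,26); WM=20
i=20 t=17 v=5: → [16,21); WM=20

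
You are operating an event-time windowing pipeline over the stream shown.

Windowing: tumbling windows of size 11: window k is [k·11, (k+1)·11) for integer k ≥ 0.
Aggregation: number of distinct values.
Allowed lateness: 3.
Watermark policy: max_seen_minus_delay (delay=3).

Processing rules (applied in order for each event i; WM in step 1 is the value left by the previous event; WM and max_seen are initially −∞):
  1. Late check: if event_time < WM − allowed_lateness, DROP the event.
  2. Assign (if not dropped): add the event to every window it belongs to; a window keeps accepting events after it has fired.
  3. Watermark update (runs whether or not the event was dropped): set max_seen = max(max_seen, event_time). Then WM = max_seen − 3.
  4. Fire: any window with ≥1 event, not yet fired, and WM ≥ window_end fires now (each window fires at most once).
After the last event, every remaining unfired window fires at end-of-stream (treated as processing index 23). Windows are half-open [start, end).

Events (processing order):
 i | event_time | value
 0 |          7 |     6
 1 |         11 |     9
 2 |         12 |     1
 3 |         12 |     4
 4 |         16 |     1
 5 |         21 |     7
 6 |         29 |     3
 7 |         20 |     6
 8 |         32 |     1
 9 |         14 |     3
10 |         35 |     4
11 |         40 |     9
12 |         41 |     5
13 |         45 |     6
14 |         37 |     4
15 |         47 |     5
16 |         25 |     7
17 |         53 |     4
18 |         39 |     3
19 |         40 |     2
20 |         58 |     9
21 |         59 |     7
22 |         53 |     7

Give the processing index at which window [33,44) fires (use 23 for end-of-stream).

i=0 t=7 v=6: → [0,11); WM=4
i=1 t=11 v=9: → [11,22); WM=8
i=2 t=12 v=1: → [11,22); WM=9
i=3 t=12 v=4: → [11,22); WM=9
i=4 t=16 v=1: → [11,22); WM=13; [0,11) fires=1
i=5 t=21 v=7: → [11,22); WM=18
i=6 t=29 v=3: → [22,33); WM=26; [11,22) fires=4
i=7 t=20 v=6: DROP (t<26-3); WM=26
i=8 t=32 v=1: → [22,33); WM=29
i=9 t=14 v=3: DROP (t<29-3); WM=29
i=10 t=35 v=4: → [33,44); WM=32
i=11 t=40 v=9: → [33,44); WM=37; [22,33) fires=2
i=12 t=41 v=5: → [33,44); WM=38
i=13 t=45 v=6: → [44,55); WM=42
i=14 t=37 v=4: DROP (t<42-3); WM=42
i=15 t=47 v=5: → [44,55); WM=44; [33,44) fires=3
i=16 t=25 v=7: DROP (t<44-3); WM=44
i=17 t=53 v=4: → [44,55); WM=50
i=18 t=39 v=3: DROP (t<50-3); WM=50
i=19 t=40 v=2: DROP (t<50-3); WM=50
i=20 t=58 v=9: → [55,66); WM=55; [44,55) fires=3
i=21 t=59 v=7: → [55,66); WM=56
i=22 t=53 v=7: → [44,55); WM=56

15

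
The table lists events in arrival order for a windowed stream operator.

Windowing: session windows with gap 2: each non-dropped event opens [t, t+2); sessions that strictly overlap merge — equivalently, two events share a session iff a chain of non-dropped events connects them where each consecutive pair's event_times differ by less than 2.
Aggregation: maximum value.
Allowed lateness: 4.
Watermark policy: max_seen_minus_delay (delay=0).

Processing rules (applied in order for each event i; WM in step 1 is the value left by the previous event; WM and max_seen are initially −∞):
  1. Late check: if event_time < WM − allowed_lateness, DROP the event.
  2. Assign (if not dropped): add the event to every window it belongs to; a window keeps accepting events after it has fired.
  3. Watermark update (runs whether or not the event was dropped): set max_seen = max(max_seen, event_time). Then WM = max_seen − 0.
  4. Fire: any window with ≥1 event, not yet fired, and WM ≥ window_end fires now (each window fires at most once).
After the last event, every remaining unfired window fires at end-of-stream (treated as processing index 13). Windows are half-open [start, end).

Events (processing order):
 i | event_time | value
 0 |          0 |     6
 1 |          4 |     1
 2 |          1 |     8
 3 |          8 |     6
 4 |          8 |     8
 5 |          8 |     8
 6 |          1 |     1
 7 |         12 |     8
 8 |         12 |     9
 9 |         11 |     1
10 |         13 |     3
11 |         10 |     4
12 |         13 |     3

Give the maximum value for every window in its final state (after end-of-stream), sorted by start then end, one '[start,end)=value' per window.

i=0 t=0 v=6: → [0,2); WM=0
i=1 t=4 v=1: → [4,6); WM=4
i=2 t=1 v=8: → [0,3); WM=4
i=3 t=8 v=6: → [8,10); WM=8
i=4 t=8 v=8: → [8,10); WM=8
i=5 t=8 v=8: → [8,10); WM=8
i=6 t=1 v=1: DROP (t<8-4); WM=8
i=7 t=12 v=8: → [12,14); WM=12
i=8 t=12 v=9: → [12,14); WM=12
i=9 t=11 v=1: → [11,14); WM=12
i=10 t=13 v=3: → [11,15); WM=13
i=11 t=10 v=4: → [10,15); WM=13
i=12 t=13 v=3: → [10,15); WM=13

[0,3)=8 [4,6)=1 [8,10)=8 [10,15)=9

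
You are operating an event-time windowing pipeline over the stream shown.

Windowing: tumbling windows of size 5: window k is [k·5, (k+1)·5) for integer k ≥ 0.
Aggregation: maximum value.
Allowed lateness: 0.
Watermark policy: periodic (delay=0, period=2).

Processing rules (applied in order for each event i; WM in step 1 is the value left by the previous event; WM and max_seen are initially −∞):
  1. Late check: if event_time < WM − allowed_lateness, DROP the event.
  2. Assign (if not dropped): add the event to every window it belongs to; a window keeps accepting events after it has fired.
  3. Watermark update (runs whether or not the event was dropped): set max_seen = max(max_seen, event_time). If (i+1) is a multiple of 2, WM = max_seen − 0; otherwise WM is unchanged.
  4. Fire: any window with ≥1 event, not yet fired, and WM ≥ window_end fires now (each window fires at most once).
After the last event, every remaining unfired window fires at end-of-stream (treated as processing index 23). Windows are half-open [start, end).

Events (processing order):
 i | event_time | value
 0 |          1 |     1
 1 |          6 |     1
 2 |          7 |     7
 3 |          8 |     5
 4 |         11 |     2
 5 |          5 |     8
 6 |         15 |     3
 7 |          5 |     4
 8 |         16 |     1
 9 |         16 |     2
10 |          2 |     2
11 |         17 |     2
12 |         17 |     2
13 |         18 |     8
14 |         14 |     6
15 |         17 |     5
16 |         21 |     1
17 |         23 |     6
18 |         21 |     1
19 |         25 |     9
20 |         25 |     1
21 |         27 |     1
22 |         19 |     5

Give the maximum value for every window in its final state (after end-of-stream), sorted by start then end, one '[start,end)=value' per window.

i=0 t=1 v=1: → [0,5); WM=−∞
i=1 t=6 v=1: → [5,10); WM=6; [0,5) fires=1
i=2 t=7 v=7: → [5,10); WM=6
i=3 t=8 v=5: → [5,10); WM=8
i=4 t=11 v=2: → [10,15); WM=8
i=5 t=5 v=8: DROP (t<8-0); WM=11; [5,10) fires=7
i=6 t=15 v=3: → [15,20); WM=11
i=7 t=5 v=4: DROP (t<11-0); WM=15; [10,15) fires=2
i=8 t=16 v=1: → [15,20); WM=15
i=9 t=16 v=2: → [15,20); WM=16
i=10 t=2 v=2: DROP (t<16-0); WM=16
i=11 t=17 v=2: → [15,20); WM=17
i=12 t=17 v=2: → [15,20); WM=17
i=13 t=18 v=8: → [15,20); WM=18
i=14 t=14 v=6: DROP (t<18-0); WM=18
i=15 t=17 v=5: DROP (t<18-0); WM=18
i=16 t=21 v=1: → [20,25); WM=18
i=17 t=23 v=6: → [20,25); WM=23; [15,20) fires=8
i=18 t=21 v=1: DROP (t<23-0); WM=23
i=19 t=25 v=9: → [25,30); WM=25; [20,25) fires=6
i=20 t=25 v=1: → [25,30); WM=25
i=21 t=27 v=1: → [25,30); WM=27
i=22 t=19 v=5: DROP (t<27-0); WM=27

[0,5)=1 [5,10)=7 [10,15)=2 [15,20)=8 [20,25)=6 [25,30)=9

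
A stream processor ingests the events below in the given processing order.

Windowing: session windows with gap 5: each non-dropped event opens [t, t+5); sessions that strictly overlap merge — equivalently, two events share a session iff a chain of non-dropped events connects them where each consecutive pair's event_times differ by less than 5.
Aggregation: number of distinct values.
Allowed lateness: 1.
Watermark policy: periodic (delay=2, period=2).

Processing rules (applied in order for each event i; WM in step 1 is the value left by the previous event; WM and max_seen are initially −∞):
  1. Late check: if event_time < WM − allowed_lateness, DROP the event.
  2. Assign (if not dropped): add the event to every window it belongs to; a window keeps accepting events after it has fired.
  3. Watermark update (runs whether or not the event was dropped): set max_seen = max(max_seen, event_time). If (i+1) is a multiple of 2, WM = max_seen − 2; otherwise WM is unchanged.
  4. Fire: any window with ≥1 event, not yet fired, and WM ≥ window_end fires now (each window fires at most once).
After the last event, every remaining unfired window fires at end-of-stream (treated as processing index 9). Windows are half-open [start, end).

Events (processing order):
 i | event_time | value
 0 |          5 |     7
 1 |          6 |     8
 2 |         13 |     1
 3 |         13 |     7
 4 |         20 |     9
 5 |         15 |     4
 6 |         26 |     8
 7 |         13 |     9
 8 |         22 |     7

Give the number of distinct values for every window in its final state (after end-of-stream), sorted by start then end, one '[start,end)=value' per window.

i=0 t=5 v=7: → [5,10); WM=−∞
i=1 t=6 v=8: → [5,11); WM=4
i=2 t=13 v=1: → [13,18); WM=4
i=3 t=13 v=7: → [13,18); WM=11
i=4 t=20 v=9: → [20,25); WM=11
i=5 t=15 v=4: → [13,20); WM=18
i=6 t=26 v=8: → [26,31); WM=18
i=7 t=13 v=9: DROP (t<18-1); WM=24
i=8 t=22 v=7: DROP (t<24-1); WM=24

[5,11)=2 [13,20)=3 [20,25)=1 [26,31)=1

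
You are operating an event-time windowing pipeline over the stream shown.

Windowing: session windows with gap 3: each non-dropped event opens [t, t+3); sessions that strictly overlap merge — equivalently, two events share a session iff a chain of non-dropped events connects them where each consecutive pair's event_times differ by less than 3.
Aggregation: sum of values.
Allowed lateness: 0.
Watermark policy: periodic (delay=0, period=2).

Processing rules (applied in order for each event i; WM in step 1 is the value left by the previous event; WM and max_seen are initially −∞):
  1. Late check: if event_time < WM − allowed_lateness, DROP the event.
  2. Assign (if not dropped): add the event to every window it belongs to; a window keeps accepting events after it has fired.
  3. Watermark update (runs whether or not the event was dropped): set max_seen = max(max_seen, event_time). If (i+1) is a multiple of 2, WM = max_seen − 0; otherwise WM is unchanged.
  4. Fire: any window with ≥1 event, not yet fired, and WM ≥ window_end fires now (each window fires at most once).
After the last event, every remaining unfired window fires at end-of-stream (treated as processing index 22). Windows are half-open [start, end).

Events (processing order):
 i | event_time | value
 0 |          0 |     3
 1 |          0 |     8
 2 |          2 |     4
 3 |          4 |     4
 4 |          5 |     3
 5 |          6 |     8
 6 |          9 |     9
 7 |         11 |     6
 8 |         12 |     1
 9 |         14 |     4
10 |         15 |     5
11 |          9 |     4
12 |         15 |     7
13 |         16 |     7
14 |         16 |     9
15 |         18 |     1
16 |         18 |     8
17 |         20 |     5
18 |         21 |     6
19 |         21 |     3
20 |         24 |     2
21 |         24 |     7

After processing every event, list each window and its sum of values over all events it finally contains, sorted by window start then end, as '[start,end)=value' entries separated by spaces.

[0,9)=30 [9,24)=71 [24,27)=9

i=0 t=0 v=3: → [0,3); WM=−∞
i=1 t=0 v=8: → [0,3); WM=0
i=2 t=2 v=4: → [0,5); WM=0
i=3 t=4 v=4: → [0,7); WM=4
i=4 t=5 v=3: → [0,8); WM=4
i=5 t=6 v=8: → [0,9); WM=6
i=6 t=9 v=9: → [9,12); WM=6
i=7 t=11 v=6: → [9,14); WM=11
i=8 t=12 v=1: → [9,15); WM=11
i=9 t=14 v=4: → [9,17); WM=14
i=10 t=15 v=5: → [9,18); WM=14
i=11 t=9 v=4: DROP (t<14-0); WM=15
i=12 t=15 v=7: → [9,18); WM=15
i=13 t=16 v=7: → [9,19); WM=16
i=14 t=16 v=9: → [9,19); WM=16
i=15 t=18 v=1: → [9,21); WM=18
i=16 t=18 v=8: → [9,21); WM=18
i=17 t=20 v=5: → [9,23); WM=20
i=18 t=21 v=6: → [9,24); WM=20
i=19 t=21 v=3: → [9,24); WM=21
i=20 t=24 v=2: → [24,27); WM=21
i=21 t=24 v=7: → [24,27); WM=24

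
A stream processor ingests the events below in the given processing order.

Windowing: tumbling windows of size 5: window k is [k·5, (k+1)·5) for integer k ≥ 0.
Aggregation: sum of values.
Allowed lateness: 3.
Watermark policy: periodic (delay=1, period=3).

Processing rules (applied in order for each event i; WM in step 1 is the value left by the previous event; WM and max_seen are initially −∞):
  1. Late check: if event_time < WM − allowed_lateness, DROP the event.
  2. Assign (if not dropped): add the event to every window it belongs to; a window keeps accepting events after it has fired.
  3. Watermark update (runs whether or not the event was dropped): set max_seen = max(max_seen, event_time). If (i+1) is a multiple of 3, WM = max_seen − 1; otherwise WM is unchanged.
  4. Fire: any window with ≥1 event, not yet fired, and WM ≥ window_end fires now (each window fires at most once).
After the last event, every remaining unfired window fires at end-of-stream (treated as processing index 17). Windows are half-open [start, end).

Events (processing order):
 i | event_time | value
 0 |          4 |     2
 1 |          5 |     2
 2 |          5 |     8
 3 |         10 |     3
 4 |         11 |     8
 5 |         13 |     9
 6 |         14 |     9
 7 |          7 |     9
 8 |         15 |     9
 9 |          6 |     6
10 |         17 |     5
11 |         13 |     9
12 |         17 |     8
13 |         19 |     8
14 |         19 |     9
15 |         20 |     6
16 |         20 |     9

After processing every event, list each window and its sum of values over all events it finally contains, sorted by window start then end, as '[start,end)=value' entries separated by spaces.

[0,5)=2 [5,10)=10 [10,15)=38 [15,20)=39 [20,25)=15

i=0 t=4 v=2: → [0,5); WM=−∞
i=1 t=5 v=2: → [5,10); WM=−∞
i=2 t=5 v=8: → [5,10); WM=4
i=3 t=10 v=3: → [10,15); WM=4
i=4 t=11 v=8: → [10,15); WM=4
i=5 t=13 v=9: → [10,15); WM=12; [0,5) fires=2 [5,10) fires=10
i=6 t=14 v=9: → [10,15); WM=12
i=7 t=7 v=9: DROP (t<12-3); WM=12
i=8 t=15 v=9: → [15,20); WM=14
i=9 t=6 v=6: DROP (t<14-3); WM=14
i=10 t=17 v=5: → [15,20); WM=14
i=11 t=13 v=9: → [10,15); WM=16; [10,15) fires=38
i=12 t=17 v=8: → [15,20); WM=16
i=13 t=19 v=8: → [15,20); WM=16
i=14 t=19 v=9: → [15,20); WM=18
i=15 t=20 v=6: → [20,25); WM=18
i=16 t=20 v=9: → [20,25); WM=18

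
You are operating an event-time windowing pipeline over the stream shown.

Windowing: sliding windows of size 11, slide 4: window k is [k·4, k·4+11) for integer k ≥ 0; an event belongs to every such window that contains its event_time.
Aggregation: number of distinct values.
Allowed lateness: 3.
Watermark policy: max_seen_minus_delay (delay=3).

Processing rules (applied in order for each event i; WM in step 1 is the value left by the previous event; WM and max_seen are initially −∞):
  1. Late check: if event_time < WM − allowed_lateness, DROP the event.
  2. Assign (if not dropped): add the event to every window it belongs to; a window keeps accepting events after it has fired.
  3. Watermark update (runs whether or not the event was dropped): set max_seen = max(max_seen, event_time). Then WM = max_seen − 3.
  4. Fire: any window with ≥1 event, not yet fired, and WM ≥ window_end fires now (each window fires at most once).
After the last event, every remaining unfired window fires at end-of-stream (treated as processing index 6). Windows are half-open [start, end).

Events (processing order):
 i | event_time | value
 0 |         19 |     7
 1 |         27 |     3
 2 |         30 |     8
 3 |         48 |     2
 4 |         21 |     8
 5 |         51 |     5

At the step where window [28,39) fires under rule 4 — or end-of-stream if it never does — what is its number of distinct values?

i=0 t=19 v=7: → [16,27),[12,23); WM=16
i=1 t=27 v=3: → [24,35),[20,31); WM=24; [12,23) fires=1
i=2 t=30 v=8: → [28,39),[24,35),[20,31); WM=27; [16,27) fires=1
i=3 t=48 v=2: → [48,59),[44,55),[40,51); WM=45; [20,31) fires=2 [24,35) fires=2 [28,39) fires=1
i=4 t=21 v=8: DROP (t<45-3); WM=45
i=5 t=51 v=5: → [48,59),[44,55); WM=48

1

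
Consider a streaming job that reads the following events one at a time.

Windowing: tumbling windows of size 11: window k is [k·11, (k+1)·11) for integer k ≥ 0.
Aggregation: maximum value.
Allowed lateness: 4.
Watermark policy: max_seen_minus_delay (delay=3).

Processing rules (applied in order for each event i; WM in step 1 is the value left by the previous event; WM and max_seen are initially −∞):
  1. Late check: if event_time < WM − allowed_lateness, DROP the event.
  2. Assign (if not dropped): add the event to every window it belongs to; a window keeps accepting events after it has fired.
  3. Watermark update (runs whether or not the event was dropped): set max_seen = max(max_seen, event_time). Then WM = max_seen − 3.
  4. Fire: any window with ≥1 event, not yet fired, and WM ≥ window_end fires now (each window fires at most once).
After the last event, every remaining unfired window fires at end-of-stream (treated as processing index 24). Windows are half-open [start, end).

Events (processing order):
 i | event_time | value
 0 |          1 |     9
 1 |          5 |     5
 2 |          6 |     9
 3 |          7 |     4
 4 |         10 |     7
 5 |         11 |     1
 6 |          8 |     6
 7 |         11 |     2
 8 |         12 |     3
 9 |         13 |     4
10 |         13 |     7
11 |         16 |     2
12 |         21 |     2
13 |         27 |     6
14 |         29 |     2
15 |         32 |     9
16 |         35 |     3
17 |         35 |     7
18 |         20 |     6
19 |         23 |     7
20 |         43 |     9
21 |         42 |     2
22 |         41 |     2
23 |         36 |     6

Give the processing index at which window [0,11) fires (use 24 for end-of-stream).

11

i=0 t=1 v=9: → [0,11); WM=-2
i=1 t=5 v=5: → [0,11); WM=2
i=2 t=6 v=9: → [0,11); WM=3
i=3 t=7 v=4: → [0,11); WM=4
i=4 t=10 v=7: → [0,11); WM=7
i=5 t=11 v=1: → [11,22); WM=8
i=6 t=8 v=6: → [0,11); WM=8
i=7 t=11 v=2: → [11,22); WM=8
i=8 t=12 v=3: → [11,22); WM=9
i=9 t=13 v=4: → [11,22); WM=10
i=10 t=13 v=7: → [11,22); WM=10
i=11 t=16 v=2: → [11,22); WM=13; [0,11) fires=9
i=12 t=21 v=2: → [11,22); WM=18
i=13 t=27 v=6: → [22,33); WM=24; [11,22) fires=7
i=14 t=29 v=2: → [22,33); WM=26
i=15 t=32 v=9: → [22,33); WM=29
i=16 t=35 v=3: → [33,44); WM=32
i=17 t=35 v=7: → [33,44); WM=32
i=18 t=20 v=6: DROP (t<32-4); WM=32
i=19 t=23 v=7: DROP (t<32-4); WM=32
i=20 t=43 v=9: → [33,44); WM=40; [22,33) fires=9
i=21 t=42 v=2: → [33,44); WM=40
i=22 t=41 v=2: → [33,44); WM=40
i=23 t=36 v=6: → [33,44); WM=40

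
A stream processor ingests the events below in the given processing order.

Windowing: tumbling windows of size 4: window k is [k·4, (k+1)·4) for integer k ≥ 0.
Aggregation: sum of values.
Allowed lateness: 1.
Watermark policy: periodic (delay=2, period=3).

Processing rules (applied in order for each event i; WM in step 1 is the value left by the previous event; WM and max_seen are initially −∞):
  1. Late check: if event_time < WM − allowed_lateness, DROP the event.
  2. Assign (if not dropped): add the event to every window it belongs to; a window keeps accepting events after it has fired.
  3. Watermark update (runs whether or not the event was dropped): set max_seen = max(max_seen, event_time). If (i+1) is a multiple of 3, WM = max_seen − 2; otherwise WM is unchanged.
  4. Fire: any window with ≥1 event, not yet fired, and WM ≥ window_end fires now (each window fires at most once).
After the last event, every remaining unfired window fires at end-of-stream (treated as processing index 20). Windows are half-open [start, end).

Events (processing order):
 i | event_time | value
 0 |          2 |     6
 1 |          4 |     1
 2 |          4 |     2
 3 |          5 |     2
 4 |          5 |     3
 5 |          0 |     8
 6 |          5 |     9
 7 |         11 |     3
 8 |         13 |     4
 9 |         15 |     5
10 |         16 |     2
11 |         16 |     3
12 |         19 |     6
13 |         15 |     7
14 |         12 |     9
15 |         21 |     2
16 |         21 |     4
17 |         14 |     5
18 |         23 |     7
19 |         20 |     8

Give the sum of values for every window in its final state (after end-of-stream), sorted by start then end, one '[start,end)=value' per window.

i=0 t=2 v=6: → [0,4); WM=−∞
i=1 t=4 v=1: → [4,8); WM=−∞
i=2 t=4 v=2: → [4,8); WM=2
i=3 t=5 v=2: → [4,8); WM=2
i=4 t=5 v=3: → [4,8); WM=2
i=5 t=0 v=8: DROP (t<2-1); WM=3
i=6 t=5 v=9: → [4,8); WM=3
i=7 t=11 v=3: → [8,12); WM=3
i=8 t=13 v=4: → [12,16); WM=11; [0,4) fires=6 [4,8) fires=17
i=9 t=15 v=5: → [12,16); WM=11
i=10 t=16 v=2: → [16,20); WM=11
i=11 t=16 v=3: → [16,20); WM=14; [8,12) fires=3
i=12 t=19 v=6: → [16,20); WM=14
i=13 t=15 v=7: → [12,16); WM=14
i=14 t=12 v=9: DROP (t<14-1); WM=17; [12,16) fires=16
i=15 t=21 v=2: → [20,24); WM=17
i=16 t=21 v=4: → [20,24); WM=17
i=17 t=14 v=5: DROP (t<17-1); WM=19
i=18 t=23 v=7: → [20,24); WM=19
i=19 t=20 v=8: → [20,24); WM=19

[0,4)=6 [4,8)=17 [8,12)=3 [12,16)=16 [16,20)=11 [20,24)=21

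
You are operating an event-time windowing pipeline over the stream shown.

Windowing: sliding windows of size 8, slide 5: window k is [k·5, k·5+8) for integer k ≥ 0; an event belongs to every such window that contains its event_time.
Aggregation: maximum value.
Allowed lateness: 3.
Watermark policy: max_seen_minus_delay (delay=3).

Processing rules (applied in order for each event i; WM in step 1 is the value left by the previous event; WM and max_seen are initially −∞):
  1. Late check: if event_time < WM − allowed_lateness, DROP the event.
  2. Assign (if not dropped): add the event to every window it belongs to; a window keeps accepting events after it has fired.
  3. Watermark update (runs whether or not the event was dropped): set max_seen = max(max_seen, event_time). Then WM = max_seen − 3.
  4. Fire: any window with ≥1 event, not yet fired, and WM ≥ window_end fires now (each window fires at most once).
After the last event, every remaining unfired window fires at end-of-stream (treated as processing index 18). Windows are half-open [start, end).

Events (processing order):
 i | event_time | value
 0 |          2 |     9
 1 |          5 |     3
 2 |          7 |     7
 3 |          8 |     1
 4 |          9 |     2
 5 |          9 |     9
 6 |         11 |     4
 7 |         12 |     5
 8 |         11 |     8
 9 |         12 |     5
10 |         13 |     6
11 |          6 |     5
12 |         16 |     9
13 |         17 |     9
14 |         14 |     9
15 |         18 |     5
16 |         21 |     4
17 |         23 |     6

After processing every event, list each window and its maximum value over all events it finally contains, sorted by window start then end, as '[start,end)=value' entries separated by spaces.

i=0 t=2 v=9: → [0,8); WM=-1
i=1 t=5 v=3: → [5,13),[0,8); WM=2
i=2 t=7 v=7: → [5,13),[0,8); WM=4
i=3 t=8 v=1: → [5,13); WM=5
i=4 t=9 v=2: → [5,13); WM=6
i=5 t=9 v=9: → [5,13); WM=6
i=6 t=11 v=4: → [10,18),[5,13); WM=8; [0,8) fires=9
i=7 t=12 v=5: → [10,18),[5,13); WM=9
i=8 t=11 v=8: → [10,18),[5,13); WM=9
i=9 t=12 v=5: → [10,18),[5,13); WM=9
i=10 t=13 v=6: → [10,18); WM=10
i=11 t=6 v=5: DROP (t<10-3); WM=10
i=12 t=16 v=9: → [15,23),[10,18); WM=13; [5,13) fires=9
i=13 t=17 v=9: → [15,23),[10,18); WM=14
i=14 t=14 v=9: → [10,18); WM=14
i=15 t=18 v=5: → [15,23); WM=15
i=16 t=21 v=4: → [20,28),[15,23); WM=18; [10,18) fires=9
i=17 t=23 v=6: → [20,28); WM=20

[0,8)=9 [5,13)=9 [10,18)=9 [15,23)=9 [20,28)=6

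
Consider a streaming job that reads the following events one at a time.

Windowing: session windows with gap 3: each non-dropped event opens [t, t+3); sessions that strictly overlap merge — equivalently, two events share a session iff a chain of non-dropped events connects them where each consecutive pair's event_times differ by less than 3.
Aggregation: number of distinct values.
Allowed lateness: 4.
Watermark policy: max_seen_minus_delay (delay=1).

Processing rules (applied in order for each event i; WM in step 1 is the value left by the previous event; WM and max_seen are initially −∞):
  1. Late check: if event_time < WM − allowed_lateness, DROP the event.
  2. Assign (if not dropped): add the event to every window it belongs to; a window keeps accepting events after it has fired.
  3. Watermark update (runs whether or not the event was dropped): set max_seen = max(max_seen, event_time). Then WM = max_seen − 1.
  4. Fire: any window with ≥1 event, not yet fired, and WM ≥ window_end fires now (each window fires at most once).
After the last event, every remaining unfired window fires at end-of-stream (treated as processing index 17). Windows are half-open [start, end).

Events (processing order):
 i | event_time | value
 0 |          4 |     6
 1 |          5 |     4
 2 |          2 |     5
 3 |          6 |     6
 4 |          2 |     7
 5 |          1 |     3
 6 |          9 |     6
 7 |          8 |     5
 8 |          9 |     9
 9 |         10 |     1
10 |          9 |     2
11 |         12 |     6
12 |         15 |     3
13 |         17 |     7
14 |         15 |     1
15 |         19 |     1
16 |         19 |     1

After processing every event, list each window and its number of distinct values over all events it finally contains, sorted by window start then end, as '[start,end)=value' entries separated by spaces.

i=0 t=4 v=6: → [4,7); WM=3
i=1 t=5 v=4: → [4,8); WM=4
i=2 t=2 v=5: → [2,8); WM=4
i=3 t=6 v=6: → [2,9); WM=5
i=4 t=2 v=7: → [2,9); WM=5
i=5 t=1 v=3: → [1,9); WM=5
i=6 t=9 v=6: → [9,12); WM=8
i=7 t=8 v=5: → [1,12); WM=8
i=8 t=9 v=9: → [1,12); WM=8
i=9 t=10 v=1: → [1,13); WM=9
i=10 t=9 v=2: → [1,13); WM=9
i=11 t=12 v=6: → [1,15); WM=11
i=12 t=15 v=3: → [15,18); WM=14
i=13 t=17 v=7: → [15,20); WM=16
i=14 t=15 v=1: → [15,20); WM=16
i=15 t=19 v=1: → [15,22); WM=18
i=16 t=19 v=1: → [15,22); WM=18

[1,15)=8 [15,22)=3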